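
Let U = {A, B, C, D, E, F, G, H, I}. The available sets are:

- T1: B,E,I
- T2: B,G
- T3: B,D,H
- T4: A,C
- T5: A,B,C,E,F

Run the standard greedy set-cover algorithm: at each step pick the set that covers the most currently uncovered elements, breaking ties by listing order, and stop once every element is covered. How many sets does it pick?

Pick 1: T5 covers 5 new elements (A, B, C, E, F).
Pick 2: T3 covers 2 new elements (D, H).
Pick 3: T1 covers 1 new elements (I).
Pick 4: T2 covers 1 new elements (G).
Greedy uses 4 sets.

4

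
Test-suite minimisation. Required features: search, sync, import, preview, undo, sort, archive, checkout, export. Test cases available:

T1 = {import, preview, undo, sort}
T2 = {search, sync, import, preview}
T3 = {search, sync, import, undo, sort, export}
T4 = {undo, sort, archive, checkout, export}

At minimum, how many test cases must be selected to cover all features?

2

T2, T4 together cover {search, sync, import, preview, undo, sort, archive, checkout, export} — every feature.
No single test case contains all 9 features, so 2 is optimal.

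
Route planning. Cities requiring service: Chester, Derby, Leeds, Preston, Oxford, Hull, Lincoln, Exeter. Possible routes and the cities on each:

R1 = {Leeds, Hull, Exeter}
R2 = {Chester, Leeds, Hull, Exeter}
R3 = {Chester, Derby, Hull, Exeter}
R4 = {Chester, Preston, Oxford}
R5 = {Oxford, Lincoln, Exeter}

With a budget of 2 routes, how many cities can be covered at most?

6

Choosing R1, R4 covers {Chester, Leeds, Preston, Oxford, Hull, Exeter} — 6 cities.
No choice of 2 routes does better; here Derby, Lincoln are left uncovered.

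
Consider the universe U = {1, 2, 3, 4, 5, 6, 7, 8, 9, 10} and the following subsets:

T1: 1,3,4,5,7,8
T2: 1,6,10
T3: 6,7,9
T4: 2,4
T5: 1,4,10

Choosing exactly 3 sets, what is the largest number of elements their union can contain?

Choosing T1, T2, T3 covers {1, 3, 4, 5, 6, 7, 8, 9, 10} — 9 elements.
No choice of 3 sets does better; here 2 is left uncovered.

9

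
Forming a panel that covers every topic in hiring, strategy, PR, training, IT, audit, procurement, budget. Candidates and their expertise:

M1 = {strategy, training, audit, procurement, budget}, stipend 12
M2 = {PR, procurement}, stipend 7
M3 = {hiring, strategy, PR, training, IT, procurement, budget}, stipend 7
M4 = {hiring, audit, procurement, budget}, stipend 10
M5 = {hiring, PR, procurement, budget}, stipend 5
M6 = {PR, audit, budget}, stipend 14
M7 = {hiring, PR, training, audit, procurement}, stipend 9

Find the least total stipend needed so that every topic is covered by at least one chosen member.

M3, M7 cover every topic at stipend 7 + 9 = 16.
Any cover uses at least 2 members; among all covering selections none totals below 16.

16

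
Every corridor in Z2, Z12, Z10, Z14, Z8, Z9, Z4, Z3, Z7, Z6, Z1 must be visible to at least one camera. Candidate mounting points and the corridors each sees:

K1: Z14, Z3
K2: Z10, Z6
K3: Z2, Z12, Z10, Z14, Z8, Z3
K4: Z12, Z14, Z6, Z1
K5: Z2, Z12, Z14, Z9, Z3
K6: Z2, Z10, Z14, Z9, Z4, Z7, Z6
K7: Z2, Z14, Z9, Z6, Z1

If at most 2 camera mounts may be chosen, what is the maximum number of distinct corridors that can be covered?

Choosing K3, K6 covers {Z2, Z12, Z10, Z14, Z8, Z9, Z4, Z3, Z7, Z6} — 10 corridors.
No choice of 2 camera mounts does better; here Z1 is left uncovered.

10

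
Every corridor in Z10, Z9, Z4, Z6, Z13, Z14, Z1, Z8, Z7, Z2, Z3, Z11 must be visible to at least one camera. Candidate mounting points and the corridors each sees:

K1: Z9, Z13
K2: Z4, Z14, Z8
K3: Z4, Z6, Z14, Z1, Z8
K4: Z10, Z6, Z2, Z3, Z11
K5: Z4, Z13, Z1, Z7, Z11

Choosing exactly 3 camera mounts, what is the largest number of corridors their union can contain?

11

Choosing K1, K3, K4 covers {Z10, Z9, Z4, Z6, Z13, Z14, Z1, Z8, Z2, Z3, Z11} — 11 corridors.
No choice of 3 camera mounts does better; here Z7 is left uncovered.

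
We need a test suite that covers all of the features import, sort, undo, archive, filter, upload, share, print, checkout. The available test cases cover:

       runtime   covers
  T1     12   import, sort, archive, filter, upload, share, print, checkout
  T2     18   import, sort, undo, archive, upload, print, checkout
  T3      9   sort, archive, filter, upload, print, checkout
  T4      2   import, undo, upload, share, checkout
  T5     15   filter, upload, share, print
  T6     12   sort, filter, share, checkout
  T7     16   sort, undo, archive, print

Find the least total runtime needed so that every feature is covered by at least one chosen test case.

T3, T4 cover every feature at runtime 9 + 2 = 11.
Any cover uses at least 2 test cases; among all covering selections none totals below 11.

11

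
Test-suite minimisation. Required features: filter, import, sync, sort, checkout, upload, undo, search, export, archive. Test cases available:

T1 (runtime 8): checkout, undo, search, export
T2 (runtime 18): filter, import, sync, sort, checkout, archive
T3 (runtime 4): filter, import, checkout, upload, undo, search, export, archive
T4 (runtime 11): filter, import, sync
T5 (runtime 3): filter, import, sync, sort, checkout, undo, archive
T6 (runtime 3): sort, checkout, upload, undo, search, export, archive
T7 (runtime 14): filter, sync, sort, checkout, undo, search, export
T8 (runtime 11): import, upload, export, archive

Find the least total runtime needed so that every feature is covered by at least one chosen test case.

6

T5, T6 cover every feature at runtime 3 + 3 = 6.
Any cover uses at least 2 test cases; among all covering selections none totals below 6.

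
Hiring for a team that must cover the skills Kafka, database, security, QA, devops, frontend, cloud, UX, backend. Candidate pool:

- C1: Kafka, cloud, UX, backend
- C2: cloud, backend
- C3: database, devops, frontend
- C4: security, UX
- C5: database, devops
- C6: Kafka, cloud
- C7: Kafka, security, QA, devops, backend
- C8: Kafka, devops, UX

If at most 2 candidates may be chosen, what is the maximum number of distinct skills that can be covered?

Choosing C1, C3 covers {Kafka, database, devops, frontend, cloud, UX, backend} — 7 skills.
No choice of 2 candidates does better; here security, QA are left uncovered.

7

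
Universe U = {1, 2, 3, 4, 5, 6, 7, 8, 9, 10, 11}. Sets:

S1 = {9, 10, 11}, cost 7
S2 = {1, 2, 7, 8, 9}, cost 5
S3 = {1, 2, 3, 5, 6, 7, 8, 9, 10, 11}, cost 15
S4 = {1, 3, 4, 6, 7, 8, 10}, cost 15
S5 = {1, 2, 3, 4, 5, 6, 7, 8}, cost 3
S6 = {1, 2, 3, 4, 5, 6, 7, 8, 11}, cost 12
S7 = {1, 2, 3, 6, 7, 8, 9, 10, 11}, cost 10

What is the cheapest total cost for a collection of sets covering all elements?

S1, S5 cover every element at cost 7 + 3 = 10.
Any cover uses at least 2 sets; among all covering selections none totals below 10.

10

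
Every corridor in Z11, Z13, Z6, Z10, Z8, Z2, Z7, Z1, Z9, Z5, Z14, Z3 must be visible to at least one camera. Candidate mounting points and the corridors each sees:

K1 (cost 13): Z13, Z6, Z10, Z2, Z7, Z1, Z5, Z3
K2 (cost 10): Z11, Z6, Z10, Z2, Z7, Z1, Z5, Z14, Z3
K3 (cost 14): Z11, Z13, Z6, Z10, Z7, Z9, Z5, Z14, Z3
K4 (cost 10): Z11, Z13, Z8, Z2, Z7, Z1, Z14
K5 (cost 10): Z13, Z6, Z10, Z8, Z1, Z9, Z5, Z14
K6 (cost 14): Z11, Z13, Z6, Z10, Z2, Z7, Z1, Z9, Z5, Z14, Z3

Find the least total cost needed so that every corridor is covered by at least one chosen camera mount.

K2, K5 cover every corridor at cost 10 + 10 = 20.
Any cover uses at least 2 camera mounts; among all covering selections none totals below 20.

20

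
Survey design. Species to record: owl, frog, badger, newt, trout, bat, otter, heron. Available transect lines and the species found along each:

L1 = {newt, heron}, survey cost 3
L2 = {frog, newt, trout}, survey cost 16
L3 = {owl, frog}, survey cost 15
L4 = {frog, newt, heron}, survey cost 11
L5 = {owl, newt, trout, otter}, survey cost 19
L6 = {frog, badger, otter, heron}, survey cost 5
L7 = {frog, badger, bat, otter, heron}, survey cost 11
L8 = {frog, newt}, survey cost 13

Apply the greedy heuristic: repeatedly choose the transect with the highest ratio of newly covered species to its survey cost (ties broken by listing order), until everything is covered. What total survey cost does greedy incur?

Pick 1: L6 adds 4 new (frog, badger, otter, heron) at survey cost 5 (ratio 4/5).
Pick 2: L1 adds 1 new (newt) at survey cost 3 (ratio 1/3).
Pick 3: L5 adds 2 new (owl, trout) at survey cost 19 (ratio 2/19).
Pick 4: L7 adds 1 new (bat) at survey cost 11 (ratio 1/11).
Greedy total survey cost: 5 + 3 + 19 + 11 = 38. (The true optimum is 30, so greedy overshoots here.)

38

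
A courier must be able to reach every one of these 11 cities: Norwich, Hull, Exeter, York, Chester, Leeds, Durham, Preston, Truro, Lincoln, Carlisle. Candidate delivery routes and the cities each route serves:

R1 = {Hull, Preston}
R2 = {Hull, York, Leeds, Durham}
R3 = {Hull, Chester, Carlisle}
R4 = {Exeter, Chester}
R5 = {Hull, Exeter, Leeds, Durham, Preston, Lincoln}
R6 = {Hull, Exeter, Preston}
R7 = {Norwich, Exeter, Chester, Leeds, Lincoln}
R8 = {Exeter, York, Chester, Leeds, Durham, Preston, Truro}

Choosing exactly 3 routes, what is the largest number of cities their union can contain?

11

Choosing R3, R7, R8 covers {Norwich, Hull, Exeter, York, Chester, Leeds, Durham, Preston, Truro, Lincoln, Carlisle} — 11 cities.
That is all 11 cities.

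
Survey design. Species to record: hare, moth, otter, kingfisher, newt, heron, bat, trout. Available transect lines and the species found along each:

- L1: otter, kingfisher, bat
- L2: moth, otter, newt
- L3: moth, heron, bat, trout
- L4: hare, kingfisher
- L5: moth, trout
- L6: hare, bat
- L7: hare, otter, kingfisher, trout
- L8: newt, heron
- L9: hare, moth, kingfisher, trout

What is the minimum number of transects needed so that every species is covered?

L1, L8, L9 together cover {hare, moth, otter, kingfisher, newt, heron, bat, trout} — every species.
No 2 of the 9 transects cover everything (all 36 pairs fall short), so 3 is minimum.

3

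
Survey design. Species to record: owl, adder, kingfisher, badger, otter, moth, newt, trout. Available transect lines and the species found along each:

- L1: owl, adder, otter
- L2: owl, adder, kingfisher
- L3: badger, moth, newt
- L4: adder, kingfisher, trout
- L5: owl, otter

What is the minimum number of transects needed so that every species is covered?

3

L1, L3, L4 together cover {owl, adder, kingfisher, badger, otter, moth, newt, trout} — every species.
No 2 of the 5 transects cover everything (all 10 pairs fall short), so 3 is minimum.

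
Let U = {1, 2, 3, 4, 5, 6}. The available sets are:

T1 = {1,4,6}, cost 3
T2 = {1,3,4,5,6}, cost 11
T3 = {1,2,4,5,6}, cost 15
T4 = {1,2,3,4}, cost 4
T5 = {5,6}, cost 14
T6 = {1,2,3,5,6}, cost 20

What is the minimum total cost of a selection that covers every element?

T2, T4 cover every element at cost 11 + 4 = 15.
Any cover uses at least 2 sets; among all covering selections none totals below 15.
Greedy by coverage-per-cost would pick T1, T4, T2 for 18 — worse than the optimum 15.

15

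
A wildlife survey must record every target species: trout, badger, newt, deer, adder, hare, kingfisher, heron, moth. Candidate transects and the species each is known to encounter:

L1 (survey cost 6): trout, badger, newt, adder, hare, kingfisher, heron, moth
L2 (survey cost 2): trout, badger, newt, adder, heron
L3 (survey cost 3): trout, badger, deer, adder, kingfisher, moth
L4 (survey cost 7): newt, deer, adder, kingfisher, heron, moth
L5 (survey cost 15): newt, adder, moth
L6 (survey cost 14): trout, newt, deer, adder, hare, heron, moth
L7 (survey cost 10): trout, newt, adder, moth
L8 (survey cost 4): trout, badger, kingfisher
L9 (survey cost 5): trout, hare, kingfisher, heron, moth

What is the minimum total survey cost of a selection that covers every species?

9

L1, L3 cover every species at survey cost 6 + 3 = 9.
Any cover uses at least 2 transects; among all covering selections none totals below 9.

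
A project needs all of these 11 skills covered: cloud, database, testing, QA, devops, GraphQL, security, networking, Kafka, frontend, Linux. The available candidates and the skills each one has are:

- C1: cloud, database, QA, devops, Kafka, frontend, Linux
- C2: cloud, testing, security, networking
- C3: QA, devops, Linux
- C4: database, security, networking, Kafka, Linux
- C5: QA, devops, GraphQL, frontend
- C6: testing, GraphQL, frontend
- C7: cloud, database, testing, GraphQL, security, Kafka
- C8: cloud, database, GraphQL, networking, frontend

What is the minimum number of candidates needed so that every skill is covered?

3

C1, C2, C5 together cover {cloud, database, testing, QA, devops, GraphQL, security, networking, Kafka, frontend, Linux} — every skill.
No 2 of the 8 candidates cover everything (all 28 pairs fall short), so 3 is minimum.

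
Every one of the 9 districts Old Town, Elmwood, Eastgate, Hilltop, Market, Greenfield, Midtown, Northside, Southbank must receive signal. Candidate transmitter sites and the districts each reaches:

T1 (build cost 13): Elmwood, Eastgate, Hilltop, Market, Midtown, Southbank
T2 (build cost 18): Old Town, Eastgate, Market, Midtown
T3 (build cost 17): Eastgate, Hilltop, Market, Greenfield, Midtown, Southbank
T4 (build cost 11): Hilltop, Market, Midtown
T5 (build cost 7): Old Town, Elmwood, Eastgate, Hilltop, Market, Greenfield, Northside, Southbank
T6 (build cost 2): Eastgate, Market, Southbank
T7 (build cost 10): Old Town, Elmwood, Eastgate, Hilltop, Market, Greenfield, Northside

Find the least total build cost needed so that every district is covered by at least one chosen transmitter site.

18

T4, T5 cover every district at build cost 11 + 7 = 18.
Any cover uses at least 2 transmitter sites; among all covering selections none totals below 18.
Greedy by coverage-per-build cost would pick T6, T5, T4 for 20 — worse than the optimum 18.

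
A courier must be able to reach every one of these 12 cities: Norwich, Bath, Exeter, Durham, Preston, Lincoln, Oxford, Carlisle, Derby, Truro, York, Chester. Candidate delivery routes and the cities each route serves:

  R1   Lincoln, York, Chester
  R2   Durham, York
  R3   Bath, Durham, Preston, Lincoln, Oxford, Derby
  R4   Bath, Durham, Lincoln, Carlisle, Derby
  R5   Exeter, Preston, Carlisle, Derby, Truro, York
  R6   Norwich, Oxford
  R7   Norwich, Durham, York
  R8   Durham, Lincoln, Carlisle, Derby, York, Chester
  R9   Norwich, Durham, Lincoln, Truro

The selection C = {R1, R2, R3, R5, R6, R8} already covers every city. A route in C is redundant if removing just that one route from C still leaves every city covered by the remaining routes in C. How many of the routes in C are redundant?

Drop R1: the rest still cover every city — redundant.
Drop R2: the rest still cover every city — redundant.
Drop R3: Bath uncovered — not redundant.
Drop R5: Exeter, Truro uncovered — not redundant.
Drop R6: Norwich uncovered — not redundant.
Drop R8: the rest still cover every city — redundant.
3 redundant: R1, R2, R8.

3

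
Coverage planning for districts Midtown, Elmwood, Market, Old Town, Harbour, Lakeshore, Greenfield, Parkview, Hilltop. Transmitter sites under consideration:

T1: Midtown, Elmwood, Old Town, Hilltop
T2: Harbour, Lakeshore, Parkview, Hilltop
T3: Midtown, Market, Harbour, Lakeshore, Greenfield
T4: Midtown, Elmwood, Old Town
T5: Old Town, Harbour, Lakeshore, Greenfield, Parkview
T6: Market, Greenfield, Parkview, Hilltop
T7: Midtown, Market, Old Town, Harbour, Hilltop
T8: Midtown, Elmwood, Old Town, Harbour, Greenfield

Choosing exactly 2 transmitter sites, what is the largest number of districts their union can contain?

8

Choosing T1, T3 covers {Midtown, Elmwood, Market, Old Town, Harbour, Lakeshore, Greenfield, Hilltop} — 8 districts.
No choice of 2 transmitter sites does better; here Parkview is left uncovered.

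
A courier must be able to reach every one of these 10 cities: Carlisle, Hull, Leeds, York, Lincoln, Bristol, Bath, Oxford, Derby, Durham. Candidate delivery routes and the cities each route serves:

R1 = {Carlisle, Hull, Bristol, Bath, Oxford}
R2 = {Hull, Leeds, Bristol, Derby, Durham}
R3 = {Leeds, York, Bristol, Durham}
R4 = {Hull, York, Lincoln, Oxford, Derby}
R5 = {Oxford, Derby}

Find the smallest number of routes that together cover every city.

3

R1, R2, R4 together cover {Carlisle, Hull, Leeds, York, Lincoln, Bristol, Bath, Oxford, Derby, Durham} — every city.
No 2 of the 5 routes cover everything (all 10 pairs fall short), so 3 is minimum.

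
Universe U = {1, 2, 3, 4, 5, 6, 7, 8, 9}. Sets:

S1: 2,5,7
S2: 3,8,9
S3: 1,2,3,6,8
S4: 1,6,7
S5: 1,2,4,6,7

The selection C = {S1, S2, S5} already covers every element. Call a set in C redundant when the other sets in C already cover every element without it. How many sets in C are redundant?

Drop S1: 5 uncovered — not redundant.
Drop S2: 3, 8, 9 uncovered — not redundant.
Drop S5: 1, 4, 6 uncovered — not redundant.
None of the sets in C is redundant.

0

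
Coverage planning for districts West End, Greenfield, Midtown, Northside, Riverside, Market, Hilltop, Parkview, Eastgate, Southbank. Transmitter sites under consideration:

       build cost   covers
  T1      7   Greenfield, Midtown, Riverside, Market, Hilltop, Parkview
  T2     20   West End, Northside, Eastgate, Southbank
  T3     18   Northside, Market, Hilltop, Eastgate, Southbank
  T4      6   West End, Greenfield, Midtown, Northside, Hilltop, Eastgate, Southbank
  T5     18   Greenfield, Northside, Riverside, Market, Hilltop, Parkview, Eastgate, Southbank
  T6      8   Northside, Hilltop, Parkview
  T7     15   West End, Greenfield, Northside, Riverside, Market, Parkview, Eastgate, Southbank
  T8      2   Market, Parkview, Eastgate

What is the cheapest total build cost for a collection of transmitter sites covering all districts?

13

T1, T4 cover every district at build cost 7 + 6 = 13.
Any cover uses at least 2 transmitter sites; among all covering selections none totals below 13.
Greedy by coverage-per-build cost would pick T8, T4, T1 for 15 — worse than the optimum 13.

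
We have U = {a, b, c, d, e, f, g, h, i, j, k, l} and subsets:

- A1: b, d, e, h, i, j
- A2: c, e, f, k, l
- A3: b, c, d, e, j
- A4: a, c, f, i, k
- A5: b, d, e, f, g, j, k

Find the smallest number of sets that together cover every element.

A1, A2, A4, A5 together cover {a, b, c, d, e, f, g, h, i, j, k, l} — every element.
No 3 of the 5 sets cover everything (all 10 triples fall short), so 4 is minimum.

4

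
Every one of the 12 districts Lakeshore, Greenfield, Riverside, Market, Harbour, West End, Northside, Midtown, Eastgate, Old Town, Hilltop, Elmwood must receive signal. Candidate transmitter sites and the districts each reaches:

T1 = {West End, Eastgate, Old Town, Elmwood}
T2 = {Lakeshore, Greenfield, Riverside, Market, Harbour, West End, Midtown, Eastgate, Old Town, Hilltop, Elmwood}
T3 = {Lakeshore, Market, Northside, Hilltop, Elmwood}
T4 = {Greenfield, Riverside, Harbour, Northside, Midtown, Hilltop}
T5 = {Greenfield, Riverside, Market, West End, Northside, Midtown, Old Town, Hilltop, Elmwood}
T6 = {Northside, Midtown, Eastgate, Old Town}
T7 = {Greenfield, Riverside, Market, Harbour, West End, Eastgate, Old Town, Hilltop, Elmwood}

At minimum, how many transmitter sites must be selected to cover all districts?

2

T2, T3 together cover {Lakeshore, Greenfield, Riverside, Market, Harbour, West End, Northside, Midtown, Eastgate, Old Town, Hilltop, Elmwood} — every district.
No single transmitter site contains all 12 districts, so 2 is optimal.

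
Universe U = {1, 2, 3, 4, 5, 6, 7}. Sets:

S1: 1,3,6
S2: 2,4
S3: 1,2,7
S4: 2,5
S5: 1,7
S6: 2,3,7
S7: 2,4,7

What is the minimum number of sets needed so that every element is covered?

S1, S4, S7 together cover {1, 2, 3, 4, 5, 6, 7} — every element.
No 2 of the 7 sets cover everything (all 21 pairs fall short), so 3 is minimum.

3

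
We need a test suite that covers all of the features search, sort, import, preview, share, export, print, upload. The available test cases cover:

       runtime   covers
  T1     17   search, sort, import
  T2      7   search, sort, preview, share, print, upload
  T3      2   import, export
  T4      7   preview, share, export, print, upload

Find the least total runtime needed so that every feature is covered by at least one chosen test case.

T2, T3 cover every feature at runtime 7 + 2 = 9.
Any cover uses at least 2 test cases; among all covering selections none totals below 9.

9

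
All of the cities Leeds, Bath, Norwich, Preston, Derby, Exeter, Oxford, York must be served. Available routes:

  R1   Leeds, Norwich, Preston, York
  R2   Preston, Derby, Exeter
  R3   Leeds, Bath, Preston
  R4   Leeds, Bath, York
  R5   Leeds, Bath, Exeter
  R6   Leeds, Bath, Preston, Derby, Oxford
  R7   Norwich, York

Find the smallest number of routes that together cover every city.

3

R1, R2, R6 together cover {Leeds, Bath, Norwich, Preston, Derby, Exeter, Oxford, York} — every city.
No 2 of the 7 routes cover everything (all 21 pairs fall short), so 3 is minimum.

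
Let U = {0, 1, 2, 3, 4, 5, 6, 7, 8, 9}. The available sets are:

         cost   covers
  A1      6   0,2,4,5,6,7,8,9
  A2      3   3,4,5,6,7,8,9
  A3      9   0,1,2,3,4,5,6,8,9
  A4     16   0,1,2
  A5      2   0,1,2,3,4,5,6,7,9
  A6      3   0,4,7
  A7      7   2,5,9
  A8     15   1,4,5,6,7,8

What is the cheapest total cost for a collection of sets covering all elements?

5

A2, A5 cover every element at cost 3 + 2 = 5.
Any cover uses at least 2 sets; among all covering selections none totals below 5.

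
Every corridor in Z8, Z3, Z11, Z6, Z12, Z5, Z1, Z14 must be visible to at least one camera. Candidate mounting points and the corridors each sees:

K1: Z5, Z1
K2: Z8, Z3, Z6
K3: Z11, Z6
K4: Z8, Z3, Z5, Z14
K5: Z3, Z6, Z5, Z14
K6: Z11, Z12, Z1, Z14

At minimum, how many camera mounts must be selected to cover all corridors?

3

K1, K2, K6 together cover {Z8, Z3, Z11, Z6, Z12, Z5, Z1, Z14} — every corridor.
No 2 of the 6 camera mounts cover everything (all 15 pairs fall short), so 3 is minimum.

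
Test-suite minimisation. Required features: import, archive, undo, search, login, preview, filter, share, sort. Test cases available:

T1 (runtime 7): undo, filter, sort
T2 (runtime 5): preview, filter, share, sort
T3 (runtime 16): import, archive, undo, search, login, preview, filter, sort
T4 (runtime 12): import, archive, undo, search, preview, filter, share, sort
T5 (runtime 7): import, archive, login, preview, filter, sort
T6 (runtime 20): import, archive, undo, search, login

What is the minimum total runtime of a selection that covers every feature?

T4, T5 cover every feature at runtime 12 + 7 = 19.
Any cover uses at least 2 test cases; among all covering selections none totals below 19.

19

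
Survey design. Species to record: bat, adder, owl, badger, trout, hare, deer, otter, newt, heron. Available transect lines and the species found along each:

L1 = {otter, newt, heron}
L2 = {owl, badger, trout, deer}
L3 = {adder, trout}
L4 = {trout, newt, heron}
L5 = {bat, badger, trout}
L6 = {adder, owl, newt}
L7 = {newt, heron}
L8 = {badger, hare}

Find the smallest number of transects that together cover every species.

L1, L2, L3, L5, L8 together cover {bat, adder, owl, badger, trout, hare, deer, otter, newt, heron} — every species.
No 4 of the 8 transects cover everything (all 70 size-4 selections fall short), so 5 is minimum.

5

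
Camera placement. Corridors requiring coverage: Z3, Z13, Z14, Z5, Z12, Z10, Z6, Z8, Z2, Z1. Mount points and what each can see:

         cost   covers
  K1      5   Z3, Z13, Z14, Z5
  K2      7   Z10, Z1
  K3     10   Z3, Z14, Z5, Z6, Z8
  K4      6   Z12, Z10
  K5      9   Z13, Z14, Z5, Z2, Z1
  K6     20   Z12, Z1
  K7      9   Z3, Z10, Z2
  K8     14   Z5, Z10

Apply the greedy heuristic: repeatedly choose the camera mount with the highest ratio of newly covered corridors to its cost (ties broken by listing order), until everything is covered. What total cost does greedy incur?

Pick 1: K1 adds 4 new (Z3, Z13, Z14, Z5) at cost 5 (ratio 4/5).
Pick 2: K4 adds 2 new (Z12, Z10) at cost 6 (ratio 2/6).
Pick 3: K5 adds 2 new (Z2, Z1) at cost 9 (ratio 2/9).
Pick 4: K3 adds 2 new (Z6, Z8) at cost 10 (ratio 2/10).
Greedy total cost: 5 + 6 + 9 + 10 = 30. (The true optimum is 25, so greedy overshoots here.)

30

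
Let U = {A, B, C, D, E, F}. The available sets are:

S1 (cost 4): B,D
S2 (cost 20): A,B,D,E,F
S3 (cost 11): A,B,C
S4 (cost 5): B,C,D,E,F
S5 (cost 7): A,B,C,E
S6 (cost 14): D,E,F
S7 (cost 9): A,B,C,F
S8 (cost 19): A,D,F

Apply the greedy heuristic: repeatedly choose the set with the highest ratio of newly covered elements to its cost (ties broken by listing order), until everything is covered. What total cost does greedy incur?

Pick 1: S4 adds 5 new (B, C, D, E, F) at cost 5 (ratio 5/5).
Pick 2: S5 adds 1 new (A) at cost 7 (ratio 1/7).
Greedy total cost: 5 + 7 = 12.

12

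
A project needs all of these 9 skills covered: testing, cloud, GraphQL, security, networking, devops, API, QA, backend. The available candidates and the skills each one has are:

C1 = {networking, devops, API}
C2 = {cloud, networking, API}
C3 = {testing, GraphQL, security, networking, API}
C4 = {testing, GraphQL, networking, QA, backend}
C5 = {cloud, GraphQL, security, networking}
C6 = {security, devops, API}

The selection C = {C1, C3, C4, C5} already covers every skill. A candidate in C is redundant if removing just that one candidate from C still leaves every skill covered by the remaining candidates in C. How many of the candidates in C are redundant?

1

Drop C1: devops uncovered — not redundant.
Drop C3: the rest still cover every skill — redundant.
Drop C4: QA, backend uncovered — not redundant.
Drop C5: cloud uncovered — not redundant.
1 redundant: C3.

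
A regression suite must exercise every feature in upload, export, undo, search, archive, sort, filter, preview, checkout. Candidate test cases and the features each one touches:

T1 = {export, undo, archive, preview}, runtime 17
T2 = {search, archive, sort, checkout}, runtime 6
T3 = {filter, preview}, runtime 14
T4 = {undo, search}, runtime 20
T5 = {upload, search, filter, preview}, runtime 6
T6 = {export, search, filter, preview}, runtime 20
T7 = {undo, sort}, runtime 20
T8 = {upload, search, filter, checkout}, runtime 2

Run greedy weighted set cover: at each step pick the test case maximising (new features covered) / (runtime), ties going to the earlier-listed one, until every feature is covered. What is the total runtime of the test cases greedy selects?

Pick 1: T8 adds 4 new (upload, search, filter, checkout) at runtime 2 (ratio 4/2).
Pick 2: T2 adds 2 new (archive, sort) at runtime 6 (ratio 2/6).
Pick 3: T1 adds 3 new (export, undo, preview) at runtime 17 (ratio 3/17).
Greedy total runtime: 2 + 6 + 17 = 25.

25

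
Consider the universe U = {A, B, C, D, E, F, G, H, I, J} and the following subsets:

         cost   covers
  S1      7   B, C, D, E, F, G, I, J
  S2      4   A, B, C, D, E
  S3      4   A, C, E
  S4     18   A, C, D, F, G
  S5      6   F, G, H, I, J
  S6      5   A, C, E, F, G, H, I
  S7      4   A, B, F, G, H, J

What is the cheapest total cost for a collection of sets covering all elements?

10

S2, S5 cover every element at cost 4 + 6 = 10.
Any cover uses at least 2 sets; among all covering selections none totals below 10.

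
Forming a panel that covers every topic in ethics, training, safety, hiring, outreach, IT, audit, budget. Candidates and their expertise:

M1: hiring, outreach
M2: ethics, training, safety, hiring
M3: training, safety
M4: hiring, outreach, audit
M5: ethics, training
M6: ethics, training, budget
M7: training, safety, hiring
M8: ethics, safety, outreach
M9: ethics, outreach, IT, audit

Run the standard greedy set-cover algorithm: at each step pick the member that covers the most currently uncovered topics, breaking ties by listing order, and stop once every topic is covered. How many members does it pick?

Pick 1: M2 covers 4 new topics (ethics, training, safety, hiring).
Pick 2: M9 covers 3 new topics (outreach, IT, audit).
Pick 3: M6 covers 1 new topics (budget).
Greedy uses 3 members.

3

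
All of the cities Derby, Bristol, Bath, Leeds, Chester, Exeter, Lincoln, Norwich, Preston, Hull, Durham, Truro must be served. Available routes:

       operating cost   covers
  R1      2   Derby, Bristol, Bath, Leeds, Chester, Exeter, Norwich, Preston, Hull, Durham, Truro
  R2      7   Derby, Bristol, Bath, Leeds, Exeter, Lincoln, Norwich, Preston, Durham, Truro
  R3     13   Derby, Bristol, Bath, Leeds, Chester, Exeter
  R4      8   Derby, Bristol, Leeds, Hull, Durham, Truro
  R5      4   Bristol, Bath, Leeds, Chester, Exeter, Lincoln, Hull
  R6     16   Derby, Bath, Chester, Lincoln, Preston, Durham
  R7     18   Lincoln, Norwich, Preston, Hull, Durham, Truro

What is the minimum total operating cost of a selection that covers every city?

6

R1, R5 cover every city at operating cost 2 + 4 = 6.
Any cover uses at least 2 routes; among all covering selections none totals below 6.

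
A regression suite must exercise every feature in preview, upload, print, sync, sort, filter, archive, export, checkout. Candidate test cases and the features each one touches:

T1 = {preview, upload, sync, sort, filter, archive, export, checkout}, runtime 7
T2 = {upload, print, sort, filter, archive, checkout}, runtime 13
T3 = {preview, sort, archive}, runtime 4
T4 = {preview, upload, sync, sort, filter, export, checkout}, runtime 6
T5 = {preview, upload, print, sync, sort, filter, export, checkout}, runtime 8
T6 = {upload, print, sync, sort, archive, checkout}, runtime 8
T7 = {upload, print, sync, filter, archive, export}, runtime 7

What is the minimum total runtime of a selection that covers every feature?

12

T3, T5 cover every feature at runtime 4 + 8 = 12.
Any cover uses at least 2 test cases; among all covering selections none totals below 12.
Greedy by coverage-per-runtime would pick T4, T7 for 13 — worse than the optimum 12.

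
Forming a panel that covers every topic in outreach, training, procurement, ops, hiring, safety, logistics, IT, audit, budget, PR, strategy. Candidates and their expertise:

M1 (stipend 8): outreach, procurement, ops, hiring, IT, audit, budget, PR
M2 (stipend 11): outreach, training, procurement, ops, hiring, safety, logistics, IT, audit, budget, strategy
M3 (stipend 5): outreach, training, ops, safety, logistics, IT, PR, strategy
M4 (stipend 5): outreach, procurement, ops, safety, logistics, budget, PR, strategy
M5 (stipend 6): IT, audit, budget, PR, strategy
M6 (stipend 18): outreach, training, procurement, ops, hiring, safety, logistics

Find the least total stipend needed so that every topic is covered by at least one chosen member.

13

M1, M3 cover every topic at stipend 8 + 5 = 13.
Any cover uses at least 2 members; among all covering selections none totals below 13.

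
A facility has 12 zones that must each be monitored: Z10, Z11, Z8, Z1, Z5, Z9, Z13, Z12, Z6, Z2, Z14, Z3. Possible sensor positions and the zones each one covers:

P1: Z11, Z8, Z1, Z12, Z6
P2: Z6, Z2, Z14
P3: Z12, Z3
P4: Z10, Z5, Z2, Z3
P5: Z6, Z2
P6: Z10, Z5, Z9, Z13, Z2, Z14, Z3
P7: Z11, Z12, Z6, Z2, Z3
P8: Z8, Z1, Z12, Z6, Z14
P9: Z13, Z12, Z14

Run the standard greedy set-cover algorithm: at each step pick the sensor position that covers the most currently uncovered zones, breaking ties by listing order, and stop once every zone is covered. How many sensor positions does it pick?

Pick 1: P6 covers 7 new zones (Z10, Z5, Z9, Z13, Z2, Z14, Z3).
Pick 2: P1 covers 5 new zones (Z11, Z8, Z1, Z12, Z6).
Greedy uses 2 sensor positions.

2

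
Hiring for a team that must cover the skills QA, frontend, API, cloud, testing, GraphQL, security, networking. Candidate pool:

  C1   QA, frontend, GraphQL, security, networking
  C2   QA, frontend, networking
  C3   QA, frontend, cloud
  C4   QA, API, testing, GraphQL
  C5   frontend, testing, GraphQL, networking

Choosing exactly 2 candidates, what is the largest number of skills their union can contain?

Choosing C1, C4 covers {QA, frontend, API, testing, GraphQL, security, networking} — 7 skills.
No choice of 2 candidates does better; here cloud is left uncovered.

7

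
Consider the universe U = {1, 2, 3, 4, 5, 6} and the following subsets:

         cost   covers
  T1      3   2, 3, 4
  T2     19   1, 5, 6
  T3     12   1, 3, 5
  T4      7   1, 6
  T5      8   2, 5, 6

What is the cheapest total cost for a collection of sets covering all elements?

T1, T4, T5 cover every element at cost 3 + 7 + 8 = 18.
Any cover uses at least 2 sets; among all covering selections none totals below 18.

18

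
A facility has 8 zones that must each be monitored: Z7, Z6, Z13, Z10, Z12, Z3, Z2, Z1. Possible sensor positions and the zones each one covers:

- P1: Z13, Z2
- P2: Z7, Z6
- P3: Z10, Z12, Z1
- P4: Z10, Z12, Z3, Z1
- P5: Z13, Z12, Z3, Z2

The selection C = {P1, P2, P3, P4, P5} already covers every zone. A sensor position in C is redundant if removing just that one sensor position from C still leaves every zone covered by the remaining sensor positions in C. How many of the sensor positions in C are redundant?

Drop P1: the rest still cover every zone — redundant.
Drop P2: Z7, Z6 uncovered — not redundant.
Drop P3: the rest still cover every zone — redundant.
Drop P4: the rest still cover every zone — redundant.
Drop P5: the rest still cover every zone — redundant.
4 redundant: P1, P3, P4, P5.

4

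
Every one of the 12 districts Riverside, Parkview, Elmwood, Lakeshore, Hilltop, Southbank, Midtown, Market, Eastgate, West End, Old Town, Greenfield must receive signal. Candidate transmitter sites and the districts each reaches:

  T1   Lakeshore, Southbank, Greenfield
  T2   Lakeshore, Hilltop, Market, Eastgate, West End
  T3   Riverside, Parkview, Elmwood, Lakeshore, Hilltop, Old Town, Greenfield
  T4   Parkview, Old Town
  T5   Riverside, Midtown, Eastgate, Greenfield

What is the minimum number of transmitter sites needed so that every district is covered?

4

T1, T2, T3, T5 together cover {Riverside, Parkview, Elmwood, Lakeshore, Hilltop, Southbank, Midtown, Market, Eastgate, West End, Old Town, Greenfield} — every district.
No 3 of the 5 transmitter sites cover everything (all 10 triples fall short), so 4 is minimum.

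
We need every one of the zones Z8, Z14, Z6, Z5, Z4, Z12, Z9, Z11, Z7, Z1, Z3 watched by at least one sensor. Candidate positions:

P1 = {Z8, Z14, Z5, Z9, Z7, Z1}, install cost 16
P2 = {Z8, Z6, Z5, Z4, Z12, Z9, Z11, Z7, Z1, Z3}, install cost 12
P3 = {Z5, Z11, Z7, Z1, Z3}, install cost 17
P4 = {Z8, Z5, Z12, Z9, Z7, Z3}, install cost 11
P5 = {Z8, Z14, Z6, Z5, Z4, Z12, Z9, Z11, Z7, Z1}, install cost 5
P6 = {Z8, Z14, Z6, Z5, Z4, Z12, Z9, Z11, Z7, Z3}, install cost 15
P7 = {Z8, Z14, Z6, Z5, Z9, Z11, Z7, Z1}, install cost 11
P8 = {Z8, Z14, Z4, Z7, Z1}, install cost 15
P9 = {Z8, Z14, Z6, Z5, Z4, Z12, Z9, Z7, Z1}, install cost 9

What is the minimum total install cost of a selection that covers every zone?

P4, P5 cover every zone at install cost 11 + 5 = 16.
Any cover uses at least 2 sensor positions; among all covering selections none totals below 16.

16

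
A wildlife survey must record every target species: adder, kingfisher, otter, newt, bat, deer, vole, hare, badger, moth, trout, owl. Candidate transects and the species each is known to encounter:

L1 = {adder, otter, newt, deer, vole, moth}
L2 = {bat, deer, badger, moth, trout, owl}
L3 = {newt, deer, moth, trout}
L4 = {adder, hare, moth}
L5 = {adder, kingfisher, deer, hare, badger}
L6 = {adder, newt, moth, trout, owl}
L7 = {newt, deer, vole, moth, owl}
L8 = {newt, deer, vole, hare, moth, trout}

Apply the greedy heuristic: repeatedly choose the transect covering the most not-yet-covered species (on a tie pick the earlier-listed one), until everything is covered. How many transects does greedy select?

Pick 1: L1 covers 6 new species (adder, otter, newt, deer, vole, moth).
Pick 2: L2 covers 4 new species (bat, badger, trout, owl).
Pick 3: L5 covers 2 new species (kingfisher, hare).
Greedy uses 3 transects.

3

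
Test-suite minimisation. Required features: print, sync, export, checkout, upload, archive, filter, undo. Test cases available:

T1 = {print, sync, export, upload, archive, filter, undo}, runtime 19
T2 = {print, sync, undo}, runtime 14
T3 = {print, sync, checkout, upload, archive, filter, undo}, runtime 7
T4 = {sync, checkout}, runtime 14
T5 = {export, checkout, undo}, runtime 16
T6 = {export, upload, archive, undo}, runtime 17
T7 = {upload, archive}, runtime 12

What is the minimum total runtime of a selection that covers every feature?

T3, T5 cover every feature at runtime 7 + 16 = 23.
Any cover uses at least 2 test cases; among all covering selections none totals below 23.

23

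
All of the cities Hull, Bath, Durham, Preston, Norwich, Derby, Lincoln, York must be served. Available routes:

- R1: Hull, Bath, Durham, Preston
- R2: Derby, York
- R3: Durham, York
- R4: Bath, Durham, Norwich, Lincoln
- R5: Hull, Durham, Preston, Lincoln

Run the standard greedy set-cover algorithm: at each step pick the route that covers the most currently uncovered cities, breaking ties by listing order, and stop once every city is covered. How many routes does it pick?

Pick 1: R1 covers 4 new cities (Hull, Bath, Durham, Preston).
Pick 2: R2 covers 2 new cities (Derby, York).
Pick 3: R4 covers 2 new cities (Norwich, Lincoln).
Greedy uses 3 routes.

3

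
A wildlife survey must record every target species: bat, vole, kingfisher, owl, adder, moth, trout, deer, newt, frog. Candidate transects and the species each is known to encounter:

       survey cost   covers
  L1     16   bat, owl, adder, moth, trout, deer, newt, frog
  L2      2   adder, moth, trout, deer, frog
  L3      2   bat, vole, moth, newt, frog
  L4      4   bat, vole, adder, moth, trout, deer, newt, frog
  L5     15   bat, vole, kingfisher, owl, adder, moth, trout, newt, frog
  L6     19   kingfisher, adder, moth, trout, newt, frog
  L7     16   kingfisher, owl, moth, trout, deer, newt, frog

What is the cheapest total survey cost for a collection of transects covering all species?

L2, L5 cover every species at survey cost 2 + 15 = 17.
Any cover uses at least 2 transects; among all covering selections none totals below 17.
Greedy by coverage-per-survey cost would pick L2, L3, L5 for 19 — worse than the optimum 17.

17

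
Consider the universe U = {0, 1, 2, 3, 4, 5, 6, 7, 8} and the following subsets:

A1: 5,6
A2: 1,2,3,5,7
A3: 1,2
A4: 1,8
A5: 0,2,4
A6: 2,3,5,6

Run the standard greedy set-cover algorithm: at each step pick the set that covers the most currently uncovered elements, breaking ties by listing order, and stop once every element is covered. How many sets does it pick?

4

Pick 1: A2 covers 5 new elements (1, 2, 3, 5, 7).
Pick 2: A5 covers 2 new elements (0, 4).
Pick 3: A1 covers 1 new elements (6).
Pick 4: A4 covers 1 new elements (8).
Greedy uses 4 sets.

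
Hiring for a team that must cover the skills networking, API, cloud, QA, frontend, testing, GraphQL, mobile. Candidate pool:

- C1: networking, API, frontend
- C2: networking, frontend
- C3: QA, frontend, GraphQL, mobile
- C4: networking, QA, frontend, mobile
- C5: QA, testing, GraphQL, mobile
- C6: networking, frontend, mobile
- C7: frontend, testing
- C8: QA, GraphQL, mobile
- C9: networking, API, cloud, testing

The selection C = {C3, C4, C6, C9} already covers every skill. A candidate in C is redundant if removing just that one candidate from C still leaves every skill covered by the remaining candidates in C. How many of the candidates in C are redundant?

2

Drop C3: GraphQL uncovered — not redundant.
Drop C4: the rest still cover every skill — redundant.
Drop C6: the rest still cover every skill — redundant.
Drop C9: API, cloud, testing uncovered — not redundant.
2 redundant: C4, C6.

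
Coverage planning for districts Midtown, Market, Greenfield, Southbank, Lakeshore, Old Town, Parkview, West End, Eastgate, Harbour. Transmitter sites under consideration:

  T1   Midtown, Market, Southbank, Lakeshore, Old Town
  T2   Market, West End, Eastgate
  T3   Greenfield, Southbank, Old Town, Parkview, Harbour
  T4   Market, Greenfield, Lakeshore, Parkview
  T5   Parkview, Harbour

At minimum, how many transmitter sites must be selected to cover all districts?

T1, T2, T3 together cover {Midtown, Market, Greenfield, Southbank, Lakeshore, Old Town, Parkview, West End, Eastgate, Harbour} — every district.
No 2 of the 5 transmitter sites cover everything (all 10 pairs fall short), so 3 is minimum.

3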